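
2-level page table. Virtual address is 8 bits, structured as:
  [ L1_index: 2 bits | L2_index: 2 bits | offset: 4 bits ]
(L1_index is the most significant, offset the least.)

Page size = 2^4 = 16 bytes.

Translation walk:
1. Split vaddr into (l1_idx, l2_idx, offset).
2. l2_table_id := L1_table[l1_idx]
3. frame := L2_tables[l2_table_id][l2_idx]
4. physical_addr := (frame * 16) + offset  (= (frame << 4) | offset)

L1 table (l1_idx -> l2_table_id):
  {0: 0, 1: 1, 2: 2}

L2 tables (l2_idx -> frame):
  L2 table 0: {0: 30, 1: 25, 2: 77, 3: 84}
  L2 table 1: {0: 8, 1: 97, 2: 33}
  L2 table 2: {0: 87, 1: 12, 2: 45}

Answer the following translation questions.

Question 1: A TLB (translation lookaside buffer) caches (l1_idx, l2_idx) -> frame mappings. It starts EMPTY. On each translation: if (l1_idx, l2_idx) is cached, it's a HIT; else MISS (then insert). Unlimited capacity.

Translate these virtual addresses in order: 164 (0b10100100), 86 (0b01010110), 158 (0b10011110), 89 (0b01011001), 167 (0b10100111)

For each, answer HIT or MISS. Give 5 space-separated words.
vaddr=164: (2,2) not in TLB -> MISS, insert
vaddr=86: (1,1) not in TLB -> MISS, insert
vaddr=158: (2,1) not in TLB -> MISS, insert
vaddr=89: (1,1) in TLB -> HIT
vaddr=167: (2,2) in TLB -> HIT

Answer: MISS MISS MISS HIT HIT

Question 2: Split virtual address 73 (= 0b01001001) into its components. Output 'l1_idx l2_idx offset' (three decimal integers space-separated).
vaddr = 73 = 0b01001001
  top 2 bits -> l1_idx = 1
  next 2 bits -> l2_idx = 0
  bottom 4 bits -> offset = 9

Answer: 1 0 9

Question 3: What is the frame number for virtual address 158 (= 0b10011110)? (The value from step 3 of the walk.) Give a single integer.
vaddr = 158: l1_idx=2, l2_idx=1
L1[2] = 2; L2[2][1] = 12

Answer: 12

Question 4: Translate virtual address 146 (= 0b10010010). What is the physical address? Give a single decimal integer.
vaddr = 146 = 0b10010010
Split: l1_idx=2, l2_idx=1, offset=2
L1[2] = 2
L2[2][1] = 12
paddr = 12 * 16 + 2 = 194

Answer: 194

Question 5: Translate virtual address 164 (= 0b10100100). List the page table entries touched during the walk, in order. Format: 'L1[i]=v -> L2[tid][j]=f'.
vaddr = 164 = 0b10100100
Split: l1_idx=2, l2_idx=2, offset=4

Answer: L1[2]=2 -> L2[2][2]=45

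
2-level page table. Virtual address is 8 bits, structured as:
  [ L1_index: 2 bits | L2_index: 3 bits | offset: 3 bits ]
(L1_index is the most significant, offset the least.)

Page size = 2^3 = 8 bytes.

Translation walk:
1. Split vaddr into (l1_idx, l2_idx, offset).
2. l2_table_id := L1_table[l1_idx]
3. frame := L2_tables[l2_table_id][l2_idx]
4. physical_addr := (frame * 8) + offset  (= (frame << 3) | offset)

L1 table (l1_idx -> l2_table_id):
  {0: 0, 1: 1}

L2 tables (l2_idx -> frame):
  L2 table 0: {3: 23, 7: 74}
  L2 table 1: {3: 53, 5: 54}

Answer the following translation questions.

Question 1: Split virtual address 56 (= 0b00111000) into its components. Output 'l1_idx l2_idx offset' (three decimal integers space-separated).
Answer: 0 7 0

Derivation:
vaddr = 56 = 0b00111000
  top 2 bits -> l1_idx = 0
  next 3 bits -> l2_idx = 7
  bottom 3 bits -> offset = 0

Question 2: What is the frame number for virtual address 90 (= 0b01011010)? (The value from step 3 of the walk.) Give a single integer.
vaddr = 90: l1_idx=1, l2_idx=3
L1[1] = 1; L2[1][3] = 53

Answer: 53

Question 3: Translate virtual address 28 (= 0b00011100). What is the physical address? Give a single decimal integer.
Answer: 188

Derivation:
vaddr = 28 = 0b00011100
Split: l1_idx=0, l2_idx=3, offset=4
L1[0] = 0
L2[0][3] = 23
paddr = 23 * 8 + 4 = 188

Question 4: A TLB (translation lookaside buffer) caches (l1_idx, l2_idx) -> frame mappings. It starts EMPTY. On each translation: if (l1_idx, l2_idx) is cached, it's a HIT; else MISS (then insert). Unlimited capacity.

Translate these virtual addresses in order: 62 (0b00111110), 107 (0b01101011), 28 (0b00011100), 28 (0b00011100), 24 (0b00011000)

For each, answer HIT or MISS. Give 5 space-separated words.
vaddr=62: (0,7) not in TLB -> MISS, insert
vaddr=107: (1,5) not in TLB -> MISS, insert
vaddr=28: (0,3) not in TLB -> MISS, insert
vaddr=28: (0,3) in TLB -> HIT
vaddr=24: (0,3) in TLB -> HIT

Answer: MISS MISS MISS HIT HIT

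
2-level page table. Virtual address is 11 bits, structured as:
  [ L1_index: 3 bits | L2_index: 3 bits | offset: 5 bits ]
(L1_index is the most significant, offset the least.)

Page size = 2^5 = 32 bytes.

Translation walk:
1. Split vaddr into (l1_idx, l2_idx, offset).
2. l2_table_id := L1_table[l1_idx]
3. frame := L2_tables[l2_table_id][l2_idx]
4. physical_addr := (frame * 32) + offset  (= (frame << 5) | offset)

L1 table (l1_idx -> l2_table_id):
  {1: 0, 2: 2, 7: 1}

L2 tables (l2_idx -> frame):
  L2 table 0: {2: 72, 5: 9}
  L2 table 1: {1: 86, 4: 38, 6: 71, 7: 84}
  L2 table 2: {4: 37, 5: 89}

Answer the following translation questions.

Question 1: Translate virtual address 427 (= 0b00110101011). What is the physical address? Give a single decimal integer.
vaddr = 427 = 0b00110101011
Split: l1_idx=1, l2_idx=5, offset=11
L1[1] = 0
L2[0][5] = 9
paddr = 9 * 32 + 11 = 299

Answer: 299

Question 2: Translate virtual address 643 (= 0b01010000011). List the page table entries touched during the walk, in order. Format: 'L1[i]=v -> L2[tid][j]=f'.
vaddr = 643 = 0b01010000011
Split: l1_idx=2, l2_idx=4, offset=3

Answer: L1[2]=2 -> L2[2][4]=37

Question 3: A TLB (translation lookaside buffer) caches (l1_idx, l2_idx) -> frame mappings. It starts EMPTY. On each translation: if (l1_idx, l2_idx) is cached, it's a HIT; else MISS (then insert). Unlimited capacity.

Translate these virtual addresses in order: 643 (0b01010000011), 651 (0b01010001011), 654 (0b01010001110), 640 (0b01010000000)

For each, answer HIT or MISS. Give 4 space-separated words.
Answer: MISS HIT HIT HIT

Derivation:
vaddr=643: (2,4) not in TLB -> MISS, insert
vaddr=651: (2,4) in TLB -> HIT
vaddr=654: (2,4) in TLB -> HIT
vaddr=640: (2,4) in TLB -> HIT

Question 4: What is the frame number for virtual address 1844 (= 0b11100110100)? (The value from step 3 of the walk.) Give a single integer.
Answer: 86

Derivation:
vaddr = 1844: l1_idx=7, l2_idx=1
L1[7] = 1; L2[1][1] = 86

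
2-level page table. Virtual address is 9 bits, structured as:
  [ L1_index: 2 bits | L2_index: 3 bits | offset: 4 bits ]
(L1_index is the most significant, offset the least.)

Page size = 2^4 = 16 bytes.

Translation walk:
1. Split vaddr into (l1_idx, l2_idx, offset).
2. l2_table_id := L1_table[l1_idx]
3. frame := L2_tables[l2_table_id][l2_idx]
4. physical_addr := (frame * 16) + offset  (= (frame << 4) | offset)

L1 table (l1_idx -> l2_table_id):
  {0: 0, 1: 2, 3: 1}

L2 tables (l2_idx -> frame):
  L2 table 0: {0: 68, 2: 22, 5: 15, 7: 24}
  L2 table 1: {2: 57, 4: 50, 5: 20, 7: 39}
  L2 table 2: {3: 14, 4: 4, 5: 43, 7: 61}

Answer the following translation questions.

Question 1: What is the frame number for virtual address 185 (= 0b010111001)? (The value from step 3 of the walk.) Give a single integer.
Answer: 14

Derivation:
vaddr = 185: l1_idx=1, l2_idx=3
L1[1] = 2; L2[2][3] = 14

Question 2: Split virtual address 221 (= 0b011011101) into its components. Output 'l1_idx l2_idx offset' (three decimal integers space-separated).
Answer: 1 5 13

Derivation:
vaddr = 221 = 0b011011101
  top 2 bits -> l1_idx = 1
  next 3 bits -> l2_idx = 5
  bottom 4 bits -> offset = 13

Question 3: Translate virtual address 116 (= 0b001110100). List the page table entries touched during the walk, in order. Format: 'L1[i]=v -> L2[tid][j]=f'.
Answer: L1[0]=0 -> L2[0][7]=24

Derivation:
vaddr = 116 = 0b001110100
Split: l1_idx=0, l2_idx=7, offset=4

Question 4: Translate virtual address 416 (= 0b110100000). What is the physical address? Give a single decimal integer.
vaddr = 416 = 0b110100000
Split: l1_idx=3, l2_idx=2, offset=0
L1[3] = 1
L2[1][2] = 57
paddr = 57 * 16 + 0 = 912

Answer: 912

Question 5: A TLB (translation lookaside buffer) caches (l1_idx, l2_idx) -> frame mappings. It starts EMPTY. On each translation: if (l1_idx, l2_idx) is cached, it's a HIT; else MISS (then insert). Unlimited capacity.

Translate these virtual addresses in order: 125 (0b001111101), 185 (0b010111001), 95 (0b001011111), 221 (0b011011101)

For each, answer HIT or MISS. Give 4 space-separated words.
Answer: MISS MISS MISS MISS

Derivation:
vaddr=125: (0,7) not in TLB -> MISS, insert
vaddr=185: (1,3) not in TLB -> MISS, insert
vaddr=95: (0,5) not in TLB -> MISS, insert
vaddr=221: (1,5) not in TLB -> MISS, insert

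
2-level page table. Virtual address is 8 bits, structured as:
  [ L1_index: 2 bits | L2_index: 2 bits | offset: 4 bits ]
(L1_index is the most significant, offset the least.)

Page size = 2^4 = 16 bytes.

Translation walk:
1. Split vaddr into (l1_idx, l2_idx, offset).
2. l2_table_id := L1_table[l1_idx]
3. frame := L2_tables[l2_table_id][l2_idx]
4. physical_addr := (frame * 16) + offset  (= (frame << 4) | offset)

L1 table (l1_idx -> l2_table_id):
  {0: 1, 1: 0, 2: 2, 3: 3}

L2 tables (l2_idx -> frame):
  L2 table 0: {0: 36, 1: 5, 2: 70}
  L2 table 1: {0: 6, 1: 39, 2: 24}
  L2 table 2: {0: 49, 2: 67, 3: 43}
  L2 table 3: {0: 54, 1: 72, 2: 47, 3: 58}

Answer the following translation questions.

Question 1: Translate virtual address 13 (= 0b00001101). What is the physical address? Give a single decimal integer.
vaddr = 13 = 0b00001101
Split: l1_idx=0, l2_idx=0, offset=13
L1[0] = 1
L2[1][0] = 6
paddr = 6 * 16 + 13 = 109

Answer: 109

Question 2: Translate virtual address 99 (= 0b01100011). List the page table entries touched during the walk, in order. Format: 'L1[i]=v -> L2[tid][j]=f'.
vaddr = 99 = 0b01100011
Split: l1_idx=1, l2_idx=2, offset=3

Answer: L1[1]=0 -> L2[0][2]=70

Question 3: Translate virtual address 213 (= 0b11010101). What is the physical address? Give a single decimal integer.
Answer: 1157

Derivation:
vaddr = 213 = 0b11010101
Split: l1_idx=3, l2_idx=1, offset=5
L1[3] = 3
L2[3][1] = 72
paddr = 72 * 16 + 5 = 1157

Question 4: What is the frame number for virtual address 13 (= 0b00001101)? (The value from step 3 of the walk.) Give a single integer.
Answer: 6

Derivation:
vaddr = 13: l1_idx=0, l2_idx=0
L1[0] = 1; L2[1][0] = 6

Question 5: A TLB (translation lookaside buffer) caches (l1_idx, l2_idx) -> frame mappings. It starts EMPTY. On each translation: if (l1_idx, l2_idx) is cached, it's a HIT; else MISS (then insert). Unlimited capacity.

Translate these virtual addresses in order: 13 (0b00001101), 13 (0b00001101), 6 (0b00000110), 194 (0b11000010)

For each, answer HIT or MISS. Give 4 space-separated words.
vaddr=13: (0,0) not in TLB -> MISS, insert
vaddr=13: (0,0) in TLB -> HIT
vaddr=6: (0,0) in TLB -> HIT
vaddr=194: (3,0) not in TLB -> MISS, insert

Answer: MISS HIT HIT MISS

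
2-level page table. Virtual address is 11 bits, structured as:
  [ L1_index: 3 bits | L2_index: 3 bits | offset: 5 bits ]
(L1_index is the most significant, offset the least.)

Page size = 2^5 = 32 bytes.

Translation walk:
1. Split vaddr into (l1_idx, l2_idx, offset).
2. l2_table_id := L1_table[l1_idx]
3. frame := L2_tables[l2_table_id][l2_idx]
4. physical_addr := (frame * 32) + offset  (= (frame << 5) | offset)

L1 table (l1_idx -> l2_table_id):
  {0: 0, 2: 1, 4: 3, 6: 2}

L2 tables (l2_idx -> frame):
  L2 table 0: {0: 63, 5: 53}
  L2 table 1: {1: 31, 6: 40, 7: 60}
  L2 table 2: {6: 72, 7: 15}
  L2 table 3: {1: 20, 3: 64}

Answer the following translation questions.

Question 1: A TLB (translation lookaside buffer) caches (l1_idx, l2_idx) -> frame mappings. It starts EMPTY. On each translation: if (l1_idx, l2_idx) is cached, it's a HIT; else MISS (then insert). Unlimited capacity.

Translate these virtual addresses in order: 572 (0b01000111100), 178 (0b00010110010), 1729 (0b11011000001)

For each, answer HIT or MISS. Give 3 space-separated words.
Answer: MISS MISS MISS

Derivation:
vaddr=572: (2,1) not in TLB -> MISS, insert
vaddr=178: (0,5) not in TLB -> MISS, insert
vaddr=1729: (6,6) not in TLB -> MISS, insert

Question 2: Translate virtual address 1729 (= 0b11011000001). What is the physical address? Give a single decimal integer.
vaddr = 1729 = 0b11011000001
Split: l1_idx=6, l2_idx=6, offset=1
L1[6] = 2
L2[2][6] = 72
paddr = 72 * 32 + 1 = 2305

Answer: 2305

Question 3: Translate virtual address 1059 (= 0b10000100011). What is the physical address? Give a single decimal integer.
vaddr = 1059 = 0b10000100011
Split: l1_idx=4, l2_idx=1, offset=3
L1[4] = 3
L2[3][1] = 20
paddr = 20 * 32 + 3 = 643

Answer: 643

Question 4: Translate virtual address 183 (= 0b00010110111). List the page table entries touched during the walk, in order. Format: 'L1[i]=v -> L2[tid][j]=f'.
vaddr = 183 = 0b00010110111
Split: l1_idx=0, l2_idx=5, offset=23

Answer: L1[0]=0 -> L2[0][5]=53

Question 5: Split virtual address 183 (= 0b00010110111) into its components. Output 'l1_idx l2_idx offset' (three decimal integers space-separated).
Answer: 0 5 23

Derivation:
vaddr = 183 = 0b00010110111
  top 3 bits -> l1_idx = 0
  next 3 bits -> l2_idx = 5
  bottom 5 bits -> offset = 23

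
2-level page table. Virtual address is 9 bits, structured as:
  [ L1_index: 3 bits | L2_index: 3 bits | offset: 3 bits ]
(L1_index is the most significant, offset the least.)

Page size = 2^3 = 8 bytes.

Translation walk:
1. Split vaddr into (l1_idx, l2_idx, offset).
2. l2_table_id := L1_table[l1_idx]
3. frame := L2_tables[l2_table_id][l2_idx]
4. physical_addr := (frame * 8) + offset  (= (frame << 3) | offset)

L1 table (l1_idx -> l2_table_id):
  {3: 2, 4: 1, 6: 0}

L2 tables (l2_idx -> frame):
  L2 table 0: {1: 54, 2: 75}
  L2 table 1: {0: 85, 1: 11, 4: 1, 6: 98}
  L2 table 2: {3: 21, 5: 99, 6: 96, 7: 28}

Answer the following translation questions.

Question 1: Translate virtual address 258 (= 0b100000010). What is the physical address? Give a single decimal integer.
Answer: 682

Derivation:
vaddr = 258 = 0b100000010
Split: l1_idx=4, l2_idx=0, offset=2
L1[4] = 1
L2[1][0] = 85
paddr = 85 * 8 + 2 = 682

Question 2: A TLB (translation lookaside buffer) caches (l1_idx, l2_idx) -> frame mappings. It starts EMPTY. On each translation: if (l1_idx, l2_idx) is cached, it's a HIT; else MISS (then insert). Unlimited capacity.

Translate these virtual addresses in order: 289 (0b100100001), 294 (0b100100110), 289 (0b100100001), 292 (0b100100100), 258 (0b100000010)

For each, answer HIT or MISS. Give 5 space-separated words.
vaddr=289: (4,4) not in TLB -> MISS, insert
vaddr=294: (4,4) in TLB -> HIT
vaddr=289: (4,4) in TLB -> HIT
vaddr=292: (4,4) in TLB -> HIT
vaddr=258: (4,0) not in TLB -> MISS, insert

Answer: MISS HIT HIT HIT MISS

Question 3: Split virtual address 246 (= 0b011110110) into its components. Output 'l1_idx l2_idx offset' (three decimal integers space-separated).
vaddr = 246 = 0b011110110
  top 3 bits -> l1_idx = 3
  next 3 bits -> l2_idx = 6
  bottom 3 bits -> offset = 6

Answer: 3 6 6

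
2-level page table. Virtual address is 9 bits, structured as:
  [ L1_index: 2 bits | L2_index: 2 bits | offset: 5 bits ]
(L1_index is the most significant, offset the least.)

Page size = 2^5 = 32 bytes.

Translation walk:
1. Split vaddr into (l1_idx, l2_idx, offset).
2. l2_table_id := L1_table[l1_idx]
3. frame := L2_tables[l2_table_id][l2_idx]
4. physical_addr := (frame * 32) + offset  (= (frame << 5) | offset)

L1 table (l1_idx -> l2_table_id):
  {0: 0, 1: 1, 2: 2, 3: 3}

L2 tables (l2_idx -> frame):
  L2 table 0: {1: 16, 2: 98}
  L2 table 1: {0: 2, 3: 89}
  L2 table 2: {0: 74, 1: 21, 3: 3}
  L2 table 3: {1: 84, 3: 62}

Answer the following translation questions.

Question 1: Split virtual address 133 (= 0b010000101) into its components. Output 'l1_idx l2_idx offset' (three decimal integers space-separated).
Answer: 1 0 5

Derivation:
vaddr = 133 = 0b010000101
  top 2 bits -> l1_idx = 1
  next 2 bits -> l2_idx = 0
  bottom 5 bits -> offset = 5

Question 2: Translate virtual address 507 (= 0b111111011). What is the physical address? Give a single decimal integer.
vaddr = 507 = 0b111111011
Split: l1_idx=3, l2_idx=3, offset=27
L1[3] = 3
L2[3][3] = 62
paddr = 62 * 32 + 27 = 2011

Answer: 2011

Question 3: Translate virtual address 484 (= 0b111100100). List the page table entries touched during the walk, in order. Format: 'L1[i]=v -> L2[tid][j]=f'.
vaddr = 484 = 0b111100100
Split: l1_idx=3, l2_idx=3, offset=4

Answer: L1[3]=3 -> L2[3][3]=62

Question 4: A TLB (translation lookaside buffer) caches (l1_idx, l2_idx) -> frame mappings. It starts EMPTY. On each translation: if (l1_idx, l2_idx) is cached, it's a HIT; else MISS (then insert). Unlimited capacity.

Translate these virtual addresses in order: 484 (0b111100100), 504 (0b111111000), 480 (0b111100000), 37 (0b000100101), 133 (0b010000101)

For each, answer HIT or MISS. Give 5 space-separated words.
Answer: MISS HIT HIT MISS MISS

Derivation:
vaddr=484: (3,3) not in TLB -> MISS, insert
vaddr=504: (3,3) in TLB -> HIT
vaddr=480: (3,3) in TLB -> HIT
vaddr=37: (0,1) not in TLB -> MISS, insert
vaddr=133: (1,0) not in TLB -> MISS, insert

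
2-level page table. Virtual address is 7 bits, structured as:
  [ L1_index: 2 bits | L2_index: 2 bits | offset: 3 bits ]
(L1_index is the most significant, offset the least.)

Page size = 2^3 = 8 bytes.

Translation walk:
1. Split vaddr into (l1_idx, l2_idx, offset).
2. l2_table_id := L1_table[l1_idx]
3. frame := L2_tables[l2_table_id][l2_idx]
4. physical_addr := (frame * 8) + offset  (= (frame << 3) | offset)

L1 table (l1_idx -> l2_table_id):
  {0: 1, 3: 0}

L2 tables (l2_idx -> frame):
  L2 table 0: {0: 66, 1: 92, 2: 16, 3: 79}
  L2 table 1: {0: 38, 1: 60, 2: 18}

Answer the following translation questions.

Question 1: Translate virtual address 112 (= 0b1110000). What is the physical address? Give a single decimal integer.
vaddr = 112 = 0b1110000
Split: l1_idx=3, l2_idx=2, offset=0
L1[3] = 0
L2[0][2] = 16
paddr = 16 * 8 + 0 = 128

Answer: 128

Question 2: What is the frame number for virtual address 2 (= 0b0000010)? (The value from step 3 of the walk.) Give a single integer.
vaddr = 2: l1_idx=0, l2_idx=0
L1[0] = 1; L2[1][0] = 38

Answer: 38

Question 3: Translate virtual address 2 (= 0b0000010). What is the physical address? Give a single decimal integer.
Answer: 306

Derivation:
vaddr = 2 = 0b0000010
Split: l1_idx=0, l2_idx=0, offset=2
L1[0] = 1
L2[1][0] = 38
paddr = 38 * 8 + 2 = 306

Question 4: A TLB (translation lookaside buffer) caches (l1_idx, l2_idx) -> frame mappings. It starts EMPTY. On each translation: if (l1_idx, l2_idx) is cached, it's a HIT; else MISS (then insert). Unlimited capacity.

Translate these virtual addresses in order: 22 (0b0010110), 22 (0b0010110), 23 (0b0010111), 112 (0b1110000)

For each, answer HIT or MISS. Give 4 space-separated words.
vaddr=22: (0,2) not in TLB -> MISS, insert
vaddr=22: (0,2) in TLB -> HIT
vaddr=23: (0,2) in TLB -> HIT
vaddr=112: (3,2) not in TLB -> MISS, insert

Answer: MISS HIT HIT MISS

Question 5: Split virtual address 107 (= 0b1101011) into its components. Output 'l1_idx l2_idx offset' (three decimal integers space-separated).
vaddr = 107 = 0b1101011
  top 2 bits -> l1_idx = 3
  next 2 bits -> l2_idx = 1
  bottom 3 bits -> offset = 3

Answer: 3 1 3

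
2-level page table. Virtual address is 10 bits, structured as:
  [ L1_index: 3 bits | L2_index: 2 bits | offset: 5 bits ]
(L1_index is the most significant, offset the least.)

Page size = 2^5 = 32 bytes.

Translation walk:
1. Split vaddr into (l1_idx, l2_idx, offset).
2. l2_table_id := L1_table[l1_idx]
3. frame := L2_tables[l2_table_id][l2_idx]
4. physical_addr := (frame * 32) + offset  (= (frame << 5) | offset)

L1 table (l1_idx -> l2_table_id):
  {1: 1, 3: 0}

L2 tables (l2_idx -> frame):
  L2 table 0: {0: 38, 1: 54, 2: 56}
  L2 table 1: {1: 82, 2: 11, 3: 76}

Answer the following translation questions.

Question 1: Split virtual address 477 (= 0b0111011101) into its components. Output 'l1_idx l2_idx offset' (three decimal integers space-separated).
Answer: 3 2 29

Derivation:
vaddr = 477 = 0b0111011101
  top 3 bits -> l1_idx = 3
  next 2 bits -> l2_idx = 2
  bottom 5 bits -> offset = 29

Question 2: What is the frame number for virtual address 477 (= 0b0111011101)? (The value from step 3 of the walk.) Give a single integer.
vaddr = 477: l1_idx=3, l2_idx=2
L1[3] = 0; L2[0][2] = 56

Answer: 56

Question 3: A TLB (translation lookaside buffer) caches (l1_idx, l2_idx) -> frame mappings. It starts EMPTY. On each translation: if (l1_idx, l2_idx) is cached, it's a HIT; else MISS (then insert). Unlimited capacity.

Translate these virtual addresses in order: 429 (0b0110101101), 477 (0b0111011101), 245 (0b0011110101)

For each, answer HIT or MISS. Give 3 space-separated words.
Answer: MISS MISS MISS

Derivation:
vaddr=429: (3,1) not in TLB -> MISS, insert
vaddr=477: (3,2) not in TLB -> MISS, insert
vaddr=245: (1,3) not in TLB -> MISS, insert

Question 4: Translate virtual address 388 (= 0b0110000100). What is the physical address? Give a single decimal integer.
vaddr = 388 = 0b0110000100
Split: l1_idx=3, l2_idx=0, offset=4
L1[3] = 0
L2[0][0] = 38
paddr = 38 * 32 + 4 = 1220

Answer: 1220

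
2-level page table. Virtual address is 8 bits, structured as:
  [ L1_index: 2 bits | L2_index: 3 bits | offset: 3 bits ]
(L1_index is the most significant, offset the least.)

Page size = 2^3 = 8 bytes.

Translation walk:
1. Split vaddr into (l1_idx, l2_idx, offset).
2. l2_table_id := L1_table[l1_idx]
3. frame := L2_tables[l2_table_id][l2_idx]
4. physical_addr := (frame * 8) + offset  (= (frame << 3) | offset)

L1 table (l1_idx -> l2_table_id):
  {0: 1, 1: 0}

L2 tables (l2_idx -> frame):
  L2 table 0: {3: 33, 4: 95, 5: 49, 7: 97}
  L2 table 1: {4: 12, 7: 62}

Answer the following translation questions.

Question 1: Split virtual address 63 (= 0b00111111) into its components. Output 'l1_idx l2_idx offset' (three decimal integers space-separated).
vaddr = 63 = 0b00111111
  top 2 bits -> l1_idx = 0
  next 3 bits -> l2_idx = 7
  bottom 3 bits -> offset = 7

Answer: 0 7 7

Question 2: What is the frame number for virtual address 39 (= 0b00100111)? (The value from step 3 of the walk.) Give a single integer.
Answer: 12

Derivation:
vaddr = 39: l1_idx=0, l2_idx=4
L1[0] = 1; L2[1][4] = 12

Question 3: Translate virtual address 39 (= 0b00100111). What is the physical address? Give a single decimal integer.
Answer: 103

Derivation:
vaddr = 39 = 0b00100111
Split: l1_idx=0, l2_idx=4, offset=7
L1[0] = 1
L2[1][4] = 12
paddr = 12 * 8 + 7 = 103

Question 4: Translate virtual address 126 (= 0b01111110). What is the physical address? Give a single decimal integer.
vaddr = 126 = 0b01111110
Split: l1_idx=1, l2_idx=7, offset=6
L1[1] = 0
L2[0][7] = 97
paddr = 97 * 8 + 6 = 782

Answer: 782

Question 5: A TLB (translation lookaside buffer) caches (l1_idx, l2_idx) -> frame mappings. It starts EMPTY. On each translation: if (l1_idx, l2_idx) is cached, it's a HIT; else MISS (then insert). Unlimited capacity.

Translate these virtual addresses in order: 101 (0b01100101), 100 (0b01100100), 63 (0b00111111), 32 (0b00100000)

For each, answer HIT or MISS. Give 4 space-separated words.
vaddr=101: (1,4) not in TLB -> MISS, insert
vaddr=100: (1,4) in TLB -> HIT
vaddr=63: (0,7) not in TLB -> MISS, insert
vaddr=32: (0,4) not in TLB -> MISS, insert

Answer: MISS HIT MISS MISS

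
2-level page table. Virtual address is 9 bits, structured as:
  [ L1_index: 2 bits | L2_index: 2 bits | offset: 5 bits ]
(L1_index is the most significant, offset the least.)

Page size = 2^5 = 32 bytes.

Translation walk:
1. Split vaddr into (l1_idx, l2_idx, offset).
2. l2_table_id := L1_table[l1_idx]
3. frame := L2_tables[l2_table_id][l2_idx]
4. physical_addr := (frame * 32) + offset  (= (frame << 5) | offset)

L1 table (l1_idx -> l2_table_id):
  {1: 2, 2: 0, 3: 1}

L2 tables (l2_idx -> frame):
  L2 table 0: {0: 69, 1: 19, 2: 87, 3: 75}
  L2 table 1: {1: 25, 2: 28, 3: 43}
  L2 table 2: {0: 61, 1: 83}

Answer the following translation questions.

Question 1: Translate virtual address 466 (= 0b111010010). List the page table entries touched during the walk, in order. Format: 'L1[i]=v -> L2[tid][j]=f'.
Answer: L1[3]=1 -> L2[1][2]=28

Derivation:
vaddr = 466 = 0b111010010
Split: l1_idx=3, l2_idx=2, offset=18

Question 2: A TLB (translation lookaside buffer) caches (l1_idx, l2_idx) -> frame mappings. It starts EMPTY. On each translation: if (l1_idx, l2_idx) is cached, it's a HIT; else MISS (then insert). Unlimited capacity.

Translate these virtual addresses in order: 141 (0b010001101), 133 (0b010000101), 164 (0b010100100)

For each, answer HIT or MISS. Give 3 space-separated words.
Answer: MISS HIT MISS

Derivation:
vaddr=141: (1,0) not in TLB -> MISS, insert
vaddr=133: (1,0) in TLB -> HIT
vaddr=164: (1,1) not in TLB -> MISS, insert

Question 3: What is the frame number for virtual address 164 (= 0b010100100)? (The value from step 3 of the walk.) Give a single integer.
vaddr = 164: l1_idx=1, l2_idx=1
L1[1] = 2; L2[2][1] = 83

Answer: 83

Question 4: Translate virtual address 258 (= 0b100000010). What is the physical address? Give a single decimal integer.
Answer: 2210

Derivation:
vaddr = 258 = 0b100000010
Split: l1_idx=2, l2_idx=0, offset=2
L1[2] = 0
L2[0][0] = 69
paddr = 69 * 32 + 2 = 2210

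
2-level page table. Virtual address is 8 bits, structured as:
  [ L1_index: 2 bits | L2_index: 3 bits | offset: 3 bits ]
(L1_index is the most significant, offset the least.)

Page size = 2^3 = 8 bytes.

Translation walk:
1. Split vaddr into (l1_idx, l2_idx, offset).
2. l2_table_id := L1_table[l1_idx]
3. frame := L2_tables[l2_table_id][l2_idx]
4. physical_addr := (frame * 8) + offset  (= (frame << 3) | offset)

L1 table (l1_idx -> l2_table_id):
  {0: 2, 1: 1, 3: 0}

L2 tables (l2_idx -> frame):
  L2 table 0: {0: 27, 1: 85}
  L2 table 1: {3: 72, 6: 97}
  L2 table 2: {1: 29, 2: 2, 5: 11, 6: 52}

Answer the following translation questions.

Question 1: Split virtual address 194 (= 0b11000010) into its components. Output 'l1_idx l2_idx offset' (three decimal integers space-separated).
Answer: 3 0 2

Derivation:
vaddr = 194 = 0b11000010
  top 2 bits -> l1_idx = 3
  next 3 bits -> l2_idx = 0
  bottom 3 bits -> offset = 2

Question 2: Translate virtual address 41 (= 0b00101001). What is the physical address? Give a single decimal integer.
vaddr = 41 = 0b00101001
Split: l1_idx=0, l2_idx=5, offset=1
L1[0] = 2
L2[2][5] = 11
paddr = 11 * 8 + 1 = 89

Answer: 89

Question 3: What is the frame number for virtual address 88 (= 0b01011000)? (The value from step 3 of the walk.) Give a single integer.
Answer: 72

Derivation:
vaddr = 88: l1_idx=1, l2_idx=3
L1[1] = 1; L2[1][3] = 72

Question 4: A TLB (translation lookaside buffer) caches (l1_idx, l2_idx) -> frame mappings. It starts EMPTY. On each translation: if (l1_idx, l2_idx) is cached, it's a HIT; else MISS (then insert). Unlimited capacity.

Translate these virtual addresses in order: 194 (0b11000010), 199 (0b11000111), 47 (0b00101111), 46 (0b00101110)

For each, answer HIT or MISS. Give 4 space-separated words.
vaddr=194: (3,0) not in TLB -> MISS, insert
vaddr=199: (3,0) in TLB -> HIT
vaddr=47: (0,5) not in TLB -> MISS, insert
vaddr=46: (0,5) in TLB -> HIT

Answer: MISS HIT MISS HIT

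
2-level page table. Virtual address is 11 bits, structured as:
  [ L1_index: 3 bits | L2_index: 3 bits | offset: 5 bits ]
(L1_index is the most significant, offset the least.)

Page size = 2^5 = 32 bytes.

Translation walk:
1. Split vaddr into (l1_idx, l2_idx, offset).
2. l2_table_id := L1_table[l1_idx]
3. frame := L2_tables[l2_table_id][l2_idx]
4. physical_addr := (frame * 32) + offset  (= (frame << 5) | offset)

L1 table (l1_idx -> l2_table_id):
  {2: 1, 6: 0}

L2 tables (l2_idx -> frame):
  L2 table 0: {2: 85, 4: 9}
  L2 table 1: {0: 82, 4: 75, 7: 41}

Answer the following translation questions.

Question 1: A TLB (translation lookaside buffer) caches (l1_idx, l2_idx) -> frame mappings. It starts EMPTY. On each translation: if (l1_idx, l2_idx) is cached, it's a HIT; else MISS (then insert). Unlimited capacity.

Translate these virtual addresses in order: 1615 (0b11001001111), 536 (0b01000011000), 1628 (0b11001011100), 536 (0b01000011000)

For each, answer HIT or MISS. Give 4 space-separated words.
Answer: MISS MISS HIT HIT

Derivation:
vaddr=1615: (6,2) not in TLB -> MISS, insert
vaddr=536: (2,0) not in TLB -> MISS, insert
vaddr=1628: (6,2) in TLB -> HIT
vaddr=536: (2,0) in TLB -> HIT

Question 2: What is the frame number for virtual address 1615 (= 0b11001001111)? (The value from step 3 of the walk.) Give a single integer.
vaddr = 1615: l1_idx=6, l2_idx=2
L1[6] = 0; L2[0][2] = 85

Answer: 85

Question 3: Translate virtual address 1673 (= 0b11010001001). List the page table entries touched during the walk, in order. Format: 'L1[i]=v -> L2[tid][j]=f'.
Answer: L1[6]=0 -> L2[0][4]=9

Derivation:
vaddr = 1673 = 0b11010001001
Split: l1_idx=6, l2_idx=4, offset=9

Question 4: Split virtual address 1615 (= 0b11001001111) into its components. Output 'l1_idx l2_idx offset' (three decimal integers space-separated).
vaddr = 1615 = 0b11001001111
  top 3 bits -> l1_idx = 6
  next 3 bits -> l2_idx = 2
  bottom 5 bits -> offset = 15

Answer: 6 2 15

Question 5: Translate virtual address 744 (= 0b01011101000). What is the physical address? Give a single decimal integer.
Answer: 1320

Derivation:
vaddr = 744 = 0b01011101000
Split: l1_idx=2, l2_idx=7, offset=8
L1[2] = 1
L2[1][7] = 41
paddr = 41 * 32 + 8 = 1320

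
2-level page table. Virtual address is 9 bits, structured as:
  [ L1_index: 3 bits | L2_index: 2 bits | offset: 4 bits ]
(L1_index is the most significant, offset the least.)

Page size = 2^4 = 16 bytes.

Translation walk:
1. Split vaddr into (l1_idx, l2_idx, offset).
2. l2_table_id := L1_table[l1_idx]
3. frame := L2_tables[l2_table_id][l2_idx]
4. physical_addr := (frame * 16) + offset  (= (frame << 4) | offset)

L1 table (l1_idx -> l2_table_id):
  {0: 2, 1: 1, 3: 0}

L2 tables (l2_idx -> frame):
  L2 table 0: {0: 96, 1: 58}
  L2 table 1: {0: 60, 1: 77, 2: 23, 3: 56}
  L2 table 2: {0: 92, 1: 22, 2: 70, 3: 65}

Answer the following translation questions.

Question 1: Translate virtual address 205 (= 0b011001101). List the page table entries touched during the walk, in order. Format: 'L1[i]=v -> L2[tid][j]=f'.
Answer: L1[3]=0 -> L2[0][0]=96

Derivation:
vaddr = 205 = 0b011001101
Split: l1_idx=3, l2_idx=0, offset=13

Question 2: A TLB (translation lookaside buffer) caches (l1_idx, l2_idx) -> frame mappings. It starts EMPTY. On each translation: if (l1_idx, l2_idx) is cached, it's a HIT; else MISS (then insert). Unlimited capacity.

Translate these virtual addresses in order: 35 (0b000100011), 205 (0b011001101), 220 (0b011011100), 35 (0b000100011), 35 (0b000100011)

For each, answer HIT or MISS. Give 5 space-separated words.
vaddr=35: (0,2) not in TLB -> MISS, insert
vaddr=205: (3,0) not in TLB -> MISS, insert
vaddr=220: (3,1) not in TLB -> MISS, insert
vaddr=35: (0,2) in TLB -> HIT
vaddr=35: (0,2) in TLB -> HIT

Answer: MISS MISS MISS HIT HIT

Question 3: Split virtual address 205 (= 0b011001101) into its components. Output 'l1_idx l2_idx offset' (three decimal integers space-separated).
vaddr = 205 = 0b011001101
  top 3 bits -> l1_idx = 3
  next 2 bits -> l2_idx = 0
  bottom 4 bits -> offset = 13

Answer: 3 0 13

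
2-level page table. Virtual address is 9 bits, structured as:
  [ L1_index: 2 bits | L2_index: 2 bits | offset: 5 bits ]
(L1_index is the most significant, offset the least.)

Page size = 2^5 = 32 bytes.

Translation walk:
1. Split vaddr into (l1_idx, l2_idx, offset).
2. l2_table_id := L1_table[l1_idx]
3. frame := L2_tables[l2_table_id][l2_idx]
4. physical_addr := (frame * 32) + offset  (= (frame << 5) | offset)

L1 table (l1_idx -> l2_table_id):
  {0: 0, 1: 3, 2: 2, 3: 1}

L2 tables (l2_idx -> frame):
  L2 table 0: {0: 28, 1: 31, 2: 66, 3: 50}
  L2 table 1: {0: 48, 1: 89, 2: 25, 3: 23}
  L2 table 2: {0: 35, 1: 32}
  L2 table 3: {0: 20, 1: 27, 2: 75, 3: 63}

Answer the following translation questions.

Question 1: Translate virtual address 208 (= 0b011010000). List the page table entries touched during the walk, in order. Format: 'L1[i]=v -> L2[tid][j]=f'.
Answer: L1[1]=3 -> L2[3][2]=75

Derivation:
vaddr = 208 = 0b011010000
Split: l1_idx=1, l2_idx=2, offset=16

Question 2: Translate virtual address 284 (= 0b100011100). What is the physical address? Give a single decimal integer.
vaddr = 284 = 0b100011100
Split: l1_idx=2, l2_idx=0, offset=28
L1[2] = 2
L2[2][0] = 35
paddr = 35 * 32 + 28 = 1148

Answer: 1148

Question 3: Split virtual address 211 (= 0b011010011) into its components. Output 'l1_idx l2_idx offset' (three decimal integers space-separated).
vaddr = 211 = 0b011010011
  top 2 bits -> l1_idx = 1
  next 2 bits -> l2_idx = 2
  bottom 5 bits -> offset = 19

Answer: 1 2 19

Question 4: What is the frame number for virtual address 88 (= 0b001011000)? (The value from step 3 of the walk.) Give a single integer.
Answer: 66

Derivation:
vaddr = 88: l1_idx=0, l2_idx=2
L1[0] = 0; L2[0][2] = 66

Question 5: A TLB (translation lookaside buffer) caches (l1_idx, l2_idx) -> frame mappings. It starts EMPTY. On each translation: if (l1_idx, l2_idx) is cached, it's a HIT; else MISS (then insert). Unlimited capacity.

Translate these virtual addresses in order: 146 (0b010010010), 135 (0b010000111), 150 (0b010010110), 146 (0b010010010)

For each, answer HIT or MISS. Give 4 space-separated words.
Answer: MISS HIT HIT HIT

Derivation:
vaddr=146: (1,0) not in TLB -> MISS, insert
vaddr=135: (1,0) in TLB -> HIT
vaddr=150: (1,0) in TLB -> HIT
vaddr=146: (1,0) in TLB -> HIT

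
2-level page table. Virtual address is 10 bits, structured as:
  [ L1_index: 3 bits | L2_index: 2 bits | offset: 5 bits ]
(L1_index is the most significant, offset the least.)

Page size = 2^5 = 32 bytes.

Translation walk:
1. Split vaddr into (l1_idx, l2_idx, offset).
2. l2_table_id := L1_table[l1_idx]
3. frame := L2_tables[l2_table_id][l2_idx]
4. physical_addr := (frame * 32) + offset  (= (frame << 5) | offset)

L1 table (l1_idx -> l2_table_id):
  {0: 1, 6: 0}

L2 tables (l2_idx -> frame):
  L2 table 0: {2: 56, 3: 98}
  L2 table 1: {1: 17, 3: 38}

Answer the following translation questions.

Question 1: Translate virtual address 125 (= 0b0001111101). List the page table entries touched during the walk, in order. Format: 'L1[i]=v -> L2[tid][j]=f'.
vaddr = 125 = 0b0001111101
Split: l1_idx=0, l2_idx=3, offset=29

Answer: L1[0]=1 -> L2[1][3]=38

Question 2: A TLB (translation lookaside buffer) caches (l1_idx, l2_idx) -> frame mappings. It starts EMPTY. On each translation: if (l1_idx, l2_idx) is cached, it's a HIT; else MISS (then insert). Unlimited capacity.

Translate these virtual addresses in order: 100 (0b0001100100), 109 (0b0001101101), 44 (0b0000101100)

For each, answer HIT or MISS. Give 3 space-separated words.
Answer: MISS HIT MISS

Derivation:
vaddr=100: (0,3) not in TLB -> MISS, insert
vaddr=109: (0,3) in TLB -> HIT
vaddr=44: (0,1) not in TLB -> MISS, insert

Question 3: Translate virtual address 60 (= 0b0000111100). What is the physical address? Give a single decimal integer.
vaddr = 60 = 0b0000111100
Split: l1_idx=0, l2_idx=1, offset=28
L1[0] = 1
L2[1][1] = 17
paddr = 17 * 32 + 28 = 572

Answer: 572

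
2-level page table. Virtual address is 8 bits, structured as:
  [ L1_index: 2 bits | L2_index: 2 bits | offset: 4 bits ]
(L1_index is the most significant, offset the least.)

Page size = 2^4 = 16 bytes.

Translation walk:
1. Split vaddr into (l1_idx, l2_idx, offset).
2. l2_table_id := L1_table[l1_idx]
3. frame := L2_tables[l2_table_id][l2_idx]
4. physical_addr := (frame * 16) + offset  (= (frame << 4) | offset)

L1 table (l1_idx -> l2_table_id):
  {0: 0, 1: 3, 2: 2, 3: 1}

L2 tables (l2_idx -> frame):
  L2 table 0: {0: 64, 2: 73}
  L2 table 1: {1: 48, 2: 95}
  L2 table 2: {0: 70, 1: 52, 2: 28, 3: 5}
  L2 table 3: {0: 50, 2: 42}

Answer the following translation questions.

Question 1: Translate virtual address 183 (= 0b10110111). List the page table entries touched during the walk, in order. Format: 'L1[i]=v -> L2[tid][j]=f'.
Answer: L1[2]=2 -> L2[2][3]=5

Derivation:
vaddr = 183 = 0b10110111
Split: l1_idx=2, l2_idx=3, offset=7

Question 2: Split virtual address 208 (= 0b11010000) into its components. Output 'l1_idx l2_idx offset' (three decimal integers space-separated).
Answer: 3 1 0

Derivation:
vaddr = 208 = 0b11010000
  top 2 bits -> l1_idx = 3
  next 2 bits -> l2_idx = 1
  bottom 4 bits -> offset = 0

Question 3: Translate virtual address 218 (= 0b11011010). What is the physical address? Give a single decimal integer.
vaddr = 218 = 0b11011010
Split: l1_idx=3, l2_idx=1, offset=10
L1[3] = 1
L2[1][1] = 48
paddr = 48 * 16 + 10 = 778

Answer: 778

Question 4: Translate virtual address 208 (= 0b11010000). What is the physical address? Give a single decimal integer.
vaddr = 208 = 0b11010000
Split: l1_idx=3, l2_idx=1, offset=0
L1[3] = 1
L2[1][1] = 48
paddr = 48 * 16 + 0 = 768

Answer: 768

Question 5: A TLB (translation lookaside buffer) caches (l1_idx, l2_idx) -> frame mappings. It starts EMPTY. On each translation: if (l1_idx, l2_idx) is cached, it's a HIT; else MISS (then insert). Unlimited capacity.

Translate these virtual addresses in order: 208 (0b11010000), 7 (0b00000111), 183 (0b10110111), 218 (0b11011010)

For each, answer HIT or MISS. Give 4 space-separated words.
vaddr=208: (3,1) not in TLB -> MISS, insert
vaddr=7: (0,0) not in TLB -> MISS, insert
vaddr=183: (2,3) not in TLB -> MISS, insert
vaddr=218: (3,1) in TLB -> HIT

Answer: MISS MISS MISS HIT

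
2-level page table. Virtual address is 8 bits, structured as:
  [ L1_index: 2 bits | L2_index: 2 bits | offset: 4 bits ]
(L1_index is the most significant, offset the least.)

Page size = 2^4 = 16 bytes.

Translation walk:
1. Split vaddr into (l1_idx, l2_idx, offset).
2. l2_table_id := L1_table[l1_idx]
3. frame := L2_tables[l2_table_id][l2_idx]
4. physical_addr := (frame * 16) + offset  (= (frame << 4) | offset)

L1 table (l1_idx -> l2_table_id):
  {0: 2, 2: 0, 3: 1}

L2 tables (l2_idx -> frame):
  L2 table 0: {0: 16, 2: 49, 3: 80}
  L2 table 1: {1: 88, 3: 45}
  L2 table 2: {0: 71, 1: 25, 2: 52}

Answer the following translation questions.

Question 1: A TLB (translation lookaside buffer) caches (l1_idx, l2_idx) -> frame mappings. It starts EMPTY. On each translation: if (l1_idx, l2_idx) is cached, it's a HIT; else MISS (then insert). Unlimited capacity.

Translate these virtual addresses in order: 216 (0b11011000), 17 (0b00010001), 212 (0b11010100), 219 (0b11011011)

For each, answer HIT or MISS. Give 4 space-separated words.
vaddr=216: (3,1) not in TLB -> MISS, insert
vaddr=17: (0,1) not in TLB -> MISS, insert
vaddr=212: (3,1) in TLB -> HIT
vaddr=219: (3,1) in TLB -> HIT

Answer: MISS MISS HIT HIT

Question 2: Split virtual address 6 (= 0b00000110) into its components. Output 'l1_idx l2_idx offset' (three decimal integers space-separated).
vaddr = 6 = 0b00000110
  top 2 bits -> l1_idx = 0
  next 2 bits -> l2_idx = 0
  bottom 4 bits -> offset = 6

Answer: 0 0 6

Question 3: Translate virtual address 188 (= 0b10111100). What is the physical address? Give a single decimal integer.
vaddr = 188 = 0b10111100
Split: l1_idx=2, l2_idx=3, offset=12
L1[2] = 0
L2[0][3] = 80
paddr = 80 * 16 + 12 = 1292

Answer: 1292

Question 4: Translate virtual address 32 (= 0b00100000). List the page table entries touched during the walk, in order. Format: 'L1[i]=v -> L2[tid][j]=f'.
vaddr = 32 = 0b00100000
Split: l1_idx=0, l2_idx=2, offset=0

Answer: L1[0]=2 -> L2[2][2]=52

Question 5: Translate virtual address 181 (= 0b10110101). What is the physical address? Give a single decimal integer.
vaddr = 181 = 0b10110101
Split: l1_idx=2, l2_idx=3, offset=5
L1[2] = 0
L2[0][3] = 80
paddr = 80 * 16 + 5 = 1285

Answer: 1285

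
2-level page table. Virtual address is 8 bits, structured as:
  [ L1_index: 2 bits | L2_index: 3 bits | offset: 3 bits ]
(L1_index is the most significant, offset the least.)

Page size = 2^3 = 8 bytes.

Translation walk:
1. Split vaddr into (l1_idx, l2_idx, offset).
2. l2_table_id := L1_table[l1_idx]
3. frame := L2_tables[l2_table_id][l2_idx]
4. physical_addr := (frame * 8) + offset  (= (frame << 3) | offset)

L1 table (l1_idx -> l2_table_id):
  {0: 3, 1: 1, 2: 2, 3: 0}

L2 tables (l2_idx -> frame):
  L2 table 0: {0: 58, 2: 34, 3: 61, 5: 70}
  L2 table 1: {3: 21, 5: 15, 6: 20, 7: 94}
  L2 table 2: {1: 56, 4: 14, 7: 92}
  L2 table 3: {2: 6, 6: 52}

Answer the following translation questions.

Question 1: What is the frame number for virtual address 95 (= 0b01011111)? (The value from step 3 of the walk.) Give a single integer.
vaddr = 95: l1_idx=1, l2_idx=3
L1[1] = 1; L2[1][3] = 21

Answer: 21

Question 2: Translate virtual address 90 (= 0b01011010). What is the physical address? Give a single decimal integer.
Answer: 170

Derivation:
vaddr = 90 = 0b01011010
Split: l1_idx=1, l2_idx=3, offset=2
L1[1] = 1
L2[1][3] = 21
paddr = 21 * 8 + 2 = 170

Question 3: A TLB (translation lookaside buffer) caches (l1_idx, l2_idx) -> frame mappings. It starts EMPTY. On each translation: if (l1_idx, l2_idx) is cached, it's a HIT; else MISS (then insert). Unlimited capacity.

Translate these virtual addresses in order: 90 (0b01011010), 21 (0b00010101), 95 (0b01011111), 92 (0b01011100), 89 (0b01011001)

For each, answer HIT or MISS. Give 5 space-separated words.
Answer: MISS MISS HIT HIT HIT

Derivation:
vaddr=90: (1,3) not in TLB -> MISS, insert
vaddr=21: (0,2) not in TLB -> MISS, insert
vaddr=95: (1,3) in TLB -> HIT
vaddr=92: (1,3) in TLB -> HIT
vaddr=89: (1,3) in TLB -> HIT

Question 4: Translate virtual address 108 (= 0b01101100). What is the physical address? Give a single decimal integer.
Answer: 124

Derivation:
vaddr = 108 = 0b01101100
Split: l1_idx=1, l2_idx=5, offset=4
L1[1] = 1
L2[1][5] = 15
paddr = 15 * 8 + 4 = 124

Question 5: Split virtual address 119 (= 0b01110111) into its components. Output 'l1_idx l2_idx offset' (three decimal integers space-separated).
vaddr = 119 = 0b01110111
  top 2 bits -> l1_idx = 1
  next 3 bits -> l2_idx = 6
  bottom 3 bits -> offset = 7

Answer: 1 6 7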